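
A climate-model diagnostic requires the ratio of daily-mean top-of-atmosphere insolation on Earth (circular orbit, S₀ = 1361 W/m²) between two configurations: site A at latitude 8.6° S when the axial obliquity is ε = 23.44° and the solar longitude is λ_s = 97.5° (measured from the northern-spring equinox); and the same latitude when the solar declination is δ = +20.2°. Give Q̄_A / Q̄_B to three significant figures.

Q̄_A / Q̄_B ≈ 0.964

— Configuration A (φ=-8.6°):
Solar declination: sin δ = sin ε · sin λ_s = sin 23.44° × sin 97.5° = 0.39439, so δ = +23.228°.
cos H₀ = −tan(-8.6°) tan(+23.228°) = 0.0649, H₀ = 1.5058 rad.
Bracket: H₀ sin φ sin δ + cos φ cos δ sin H₀ = 1.5058×-0.14954×0.39439 + 0.98876×0.91895×0.99789 = -0.088808 + 0.906704 = 0.817896.
Q̄ = (S₀/π) × [bracket] = (1361/π) × 0.817896 = 354.33 W/m².
— Configuration B (φ=-8.6°):
cos H₀ = −tan(-8.6°) tan(+20.200°) = 0.0556, H₀ = 1.5151 rad.
Bracket: H₀ sin φ sin δ + cos φ cos δ sin H₀ = 1.5151×-0.14954×0.34530 + 0.98876×0.93849×0.99845 = -0.078234 + 0.926503 = 0.848269.
Q̄ = (S₀/π) × [bracket] = (1361/π) × 0.848269 = 367.49 W/m².
Ratio Q̄_A / Q̄_B = 354.33 / 367.49 = 0.9642.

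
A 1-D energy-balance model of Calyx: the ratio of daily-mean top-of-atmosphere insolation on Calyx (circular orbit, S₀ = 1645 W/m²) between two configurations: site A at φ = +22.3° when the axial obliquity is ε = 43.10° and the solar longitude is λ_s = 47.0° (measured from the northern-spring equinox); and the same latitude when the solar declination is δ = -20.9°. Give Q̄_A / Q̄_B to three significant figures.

— Configuration A (φ=+22.3°):
Solar declination: sin δ = sin ε · sin λ_s = sin 43.10° × sin 47.0° = 0.49971, so δ = +29.981°.
cos H₀ = −tan(+22.3°) tan(+29.981°) = -0.2366, H₀ = 1.8097 rad.
Bracket: H₀ sin φ sin δ + cos φ cos δ sin H₀ = 1.8097×0.37946×0.49971 + 0.92521×0.86619×0.97161 = 0.343155 + 0.778656 = 1.121811.
Q̄ = (S₀/π) × [bracket] = (1645/π) × 1.121811 = 587.40 W/m².
— Configuration B (φ=+22.3°):
cos H₀ = −tan(+22.3°) tan(-20.900°) = 0.1566, H₀ = 1.4135 rad.
Bracket: H₀ sin φ sin δ + cos φ cos δ sin H₀ = 1.4135×0.37946×-0.35674 + 0.92521×0.93420×0.98766 = -0.191343 + 0.853665 = 0.662322.
Q̄ = (S₀/π) × [bracket] = (1645/π) × 0.662322 = 346.80 W/m².
Ratio Q̄_A / Q̄_B = 587.40 / 346.80 = 1.694.

Q̄_A / Q̄_B ≈ 1.69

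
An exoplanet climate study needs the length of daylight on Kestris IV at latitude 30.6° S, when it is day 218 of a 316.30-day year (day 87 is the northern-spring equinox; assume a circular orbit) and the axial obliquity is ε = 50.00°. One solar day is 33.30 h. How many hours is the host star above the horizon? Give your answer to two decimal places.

Solar longitude: λ_s = 360° × (218 − 87)/316.30 = 149.099°.
sin δ = sin 50.00° × sin 149.099° = 0.39341, so δ = +23.167°.
cos H₀ = −tan φ · tan δ = −tan(-30.6°) × tan(+23.167°) = 0.2531, so H₀ = 1.3149 rad = 75.34°.
Daylight = 2H₀/(2π) × 33.30 h = (1.3149/π) × 33.30 = 13.94 h.

13.94 h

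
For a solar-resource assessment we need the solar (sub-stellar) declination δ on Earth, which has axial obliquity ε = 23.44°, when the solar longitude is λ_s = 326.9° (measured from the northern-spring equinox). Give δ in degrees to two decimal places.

δ = -12.55°

sin δ = sin ε · sin λ_s = sin 23.44° × sin 326.9° = -0.217233.
δ = arcsin(-0.217233) = -12.55°.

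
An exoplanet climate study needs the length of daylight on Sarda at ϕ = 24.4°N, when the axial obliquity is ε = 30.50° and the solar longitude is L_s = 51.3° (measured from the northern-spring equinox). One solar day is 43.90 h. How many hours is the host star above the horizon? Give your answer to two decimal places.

Solar declination: sin δ = sin ε · sin L_s = sin 30.50° × sin 51.3° = 0.39610, so δ = +23.334°.
cos h₀ = −tan ϕ · tan δ = −tan(+24.4°) × tan(+23.334°) = -0.1957, so h₀ = 1.7678 rad = 101.28°.
Daylight = 2h₀/(2π) × 43.90 h = (1.7678/π) × 43.90 = 24.70 h.

24.70 h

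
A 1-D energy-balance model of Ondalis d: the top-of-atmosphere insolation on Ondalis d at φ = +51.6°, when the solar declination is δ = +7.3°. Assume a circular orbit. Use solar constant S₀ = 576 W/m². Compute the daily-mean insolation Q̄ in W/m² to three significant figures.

cos H₀ = −tan(+51.6°) tan(+7.300°) = -0.1616, H₀ = 1.7331 rad.
Bracket: H₀ sin φ sin δ + cos φ cos δ sin H₀ = 1.7331×0.78369×0.12706 + 0.62115×0.99189×0.98685 = 0.172575 + 0.608011 = 0.780586.
Q̄ = (S₀/π) × [bracket] = (576/π) × 0.780586 = 143.1 W/m².

Q̄ ≈ 143 W/m²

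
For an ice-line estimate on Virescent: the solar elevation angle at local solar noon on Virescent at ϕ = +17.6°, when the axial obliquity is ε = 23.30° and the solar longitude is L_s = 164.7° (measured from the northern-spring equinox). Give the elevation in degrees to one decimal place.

78.4°

Solar declination: sin δ = sin ε · sin L_s = sin 23.30° × sin 164.7° = 0.10437, so δ = +5.991°.
At local noon the hour angle is zero, so the zenith angle equals |ϕ − δ| = |+17.6° − (+5.991°)| = 11.609°.
Elevation = 90° − 11.609° = 78.4°.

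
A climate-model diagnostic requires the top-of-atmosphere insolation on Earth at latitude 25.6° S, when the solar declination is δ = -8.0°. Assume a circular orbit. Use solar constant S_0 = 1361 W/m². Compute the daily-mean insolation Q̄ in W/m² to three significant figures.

Q̄ ≈ 429 W/m²

cos h₀ = −tan(-25.6°) tan(-8.000°) = -0.0673, h₀ = 1.6382 rad.
Bracket: h₀ sin ϕ sin δ + cos ϕ cos δ sin h₀ = 1.6382×-0.43209×-0.13917 + 0.90183×0.99027×0.99773 = 0.098511 + 0.891028 = 0.989539.
Q̄ = (S_0/π) × [bracket] = (1361/π) × 0.989539 = 428.7 W/m².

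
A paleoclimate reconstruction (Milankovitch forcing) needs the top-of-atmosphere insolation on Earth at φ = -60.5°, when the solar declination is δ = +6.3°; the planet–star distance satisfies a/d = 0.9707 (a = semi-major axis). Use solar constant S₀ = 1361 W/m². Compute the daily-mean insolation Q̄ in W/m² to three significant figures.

Q̄ ≈ 142 W/m²

cos H₀ = −tan(-60.5°) tan(+6.300°) = 0.1951, H₀ = 1.3744 rad.
Bracket: H₀ sin φ sin δ + cos φ cos δ sin H₀ = 1.3744×-0.87036×0.10973 + 0.49242×0.99396×0.98078 = -0.131262 + 0.480039 = 0.348777.
Inverse-square distance factor (a/d)² = 0.9707² = 0.942258.
Q̄ = (S₀/π) × 0.942258 × [bracket] = (1361/π) × 0.942258 × 0.348777 = 142.4 W/m².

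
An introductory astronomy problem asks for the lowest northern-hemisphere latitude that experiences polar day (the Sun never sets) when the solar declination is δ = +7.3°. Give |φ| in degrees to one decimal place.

Polar day requires cos H₀ = −tan φ tan δ ≤ −1, i.e. tan φ tan δ ≥ 1.
The boundary is |tan φ| · |tan δ| = 1, so |φ| = 90° − |δ| = 90° − 7.3° = 82.7° in the northern hemisphere.

|φ| = 82.7°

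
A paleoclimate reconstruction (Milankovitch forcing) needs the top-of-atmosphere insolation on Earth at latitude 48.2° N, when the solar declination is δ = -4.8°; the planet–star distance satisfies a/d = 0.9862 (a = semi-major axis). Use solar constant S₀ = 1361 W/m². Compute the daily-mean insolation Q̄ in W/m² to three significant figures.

Q̄ ≈ 240 W/m²

cos H₀ = −tan(+48.2°) tan(-4.800°) = 0.0939, H₀ = 1.4767 rad.
Bracket: H₀ sin φ sin δ + cos φ cos δ sin H₀ = 1.4767×0.74548×-0.08368 + 0.66653×0.99649×0.99558 = -0.092119 + 0.661255 = 0.569136.
Inverse-square distance factor (a/d)² = 0.9862² = 0.972590.
Q̄ = (S₀/π) × 0.972590 × [bracket] = (1361/π) × 0.972590 × 0.569136 = 239.8 W/m².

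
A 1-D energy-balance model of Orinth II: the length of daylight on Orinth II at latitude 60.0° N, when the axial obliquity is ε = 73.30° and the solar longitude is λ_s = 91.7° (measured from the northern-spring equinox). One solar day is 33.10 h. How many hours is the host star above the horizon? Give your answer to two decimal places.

Solar declination: sin δ = sin ε · sin λ_s = sin 73.30° × sin 91.7° = 0.95740, so δ = +73.216°.
Sunrise equation: cos H₀ = −tan φ · tan δ = -5.7427 ≤ −1, so the host star never sets (polar day) and H₀ = π.
Daylight = 2H₀/(2π) × 33.10 h = (3.1416/π) × 33.10 = 33.10 h.

33.10 h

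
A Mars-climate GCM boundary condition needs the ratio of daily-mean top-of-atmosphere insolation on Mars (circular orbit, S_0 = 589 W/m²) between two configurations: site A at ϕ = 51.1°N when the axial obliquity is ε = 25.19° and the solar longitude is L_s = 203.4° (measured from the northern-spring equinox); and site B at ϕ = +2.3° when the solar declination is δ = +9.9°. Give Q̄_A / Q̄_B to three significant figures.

— Configuration A (ϕ=+51.1°):
Solar declination: sin δ = sin ε · sin L_s = sin 25.19° × sin 203.4° = -0.16903, so δ = -9.732°.
cos h₀ = −tan(+51.1°) tan(-9.732°) = 0.2125, h₀ = 1.3566 rad.
Bracket: h₀ sin ϕ sin δ + cos ϕ cos δ sin h₀ = 1.3566×0.77824×-0.16903 + 0.62796×0.98561×0.97715 = -0.178455 + 0.604781 = 0.426326.
Q̄ = (S_0/π) × [bracket] = (589/π) × 0.426326 = 79.930 W/m².
— Configuration B (ϕ=+2.3°):
cos h₀ = −tan(+2.3°) tan(+9.900°) = -0.0070, h₀ = 1.5778 rad.
Bracket: h₀ sin ϕ sin δ + cos ϕ cos δ sin h₀ = 1.5778×0.04013×0.17193 + 0.99919×0.98511×0.99998 = 0.010886 + 0.984292 = 0.995178.
Q̄ = (S_0/π) × [bracket] = (589/π) × 0.995178 = 186.58 W/m².
Ratio Q̄_A / Q̄_B = 79.930 / 186.58 = 0.4284.

Q̄_A / Q̄_B ≈ 0.428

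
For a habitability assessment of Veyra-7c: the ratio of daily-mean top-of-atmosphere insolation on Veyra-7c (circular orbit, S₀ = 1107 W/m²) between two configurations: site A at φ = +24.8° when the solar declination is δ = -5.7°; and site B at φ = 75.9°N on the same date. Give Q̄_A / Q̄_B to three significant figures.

— Configuration A (φ=+24.8°):
cos H₀ = −tan(+24.8°) tan(-5.700°) = 0.0461, H₀ = 1.5247 rad.
Bracket: H₀ sin φ sin δ + cos φ cos δ sin H₀ = 1.5247×0.41945×-0.09932 + 0.90778×0.99506×0.99894 = -0.063519 + 0.902338 = 0.838819.
Q̄ = (S₀/π) × [bracket] = (1107/π) × 0.838819 = 295.57 W/m².
— Configuration B (φ=+75.9°):
cos H₀ = −tan(+75.9°) tan(-5.700°) = 0.3974, H₀ = 1.1621 rad.
Bracket: H₀ sin φ sin δ + cos φ cos δ sin H₀ = 1.1621×0.96987×-0.09932 + 0.24362×0.99506×0.91766 = -0.111942 + 0.222456 = 0.110514.
Q̄ = (S₀/π) × [bracket] = (1107/π) × 0.110514 = 38.942 W/m².
Ratio Q̄_A / Q̄_B = 295.57 / 38.942 = 7.590.

Q̄_A / Q̄_B ≈ 7.59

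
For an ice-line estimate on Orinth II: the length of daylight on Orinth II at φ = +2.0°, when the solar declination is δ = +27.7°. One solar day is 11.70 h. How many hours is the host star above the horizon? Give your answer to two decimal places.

cos H₀ = −tan φ · tan δ = −tan(+2.0°) × tan(+27.700°) = -0.0183, so H₀ = 1.5891 rad = 91.05°.
Daylight = 2H₀/(2π) × 11.70 h = (1.5891/π) × 11.70 = 5.92 h.

5.92 h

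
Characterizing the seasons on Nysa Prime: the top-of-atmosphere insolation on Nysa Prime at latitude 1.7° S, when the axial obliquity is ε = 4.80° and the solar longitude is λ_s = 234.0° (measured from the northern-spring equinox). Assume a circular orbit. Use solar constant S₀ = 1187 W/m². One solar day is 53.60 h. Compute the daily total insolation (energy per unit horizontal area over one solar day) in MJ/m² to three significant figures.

Solar declination: sin δ = sin ε · sin λ_s = sin 4.80° × sin 234.0° = -0.06770, so δ = -3.882°.
cos H₀ = −tan(-1.7°) tan(-3.882°) = -0.0020, H₀ = 1.5728 rad.
Bracket: H₀ sin φ sin δ + cos φ cos δ sin H₀ = 1.5728×-0.02967×-0.06770 + 0.99956×0.99771×1.00000 = 0.003159 + 0.997271 = 1.000430.
Q̄ = (S₀/π) × [bracket] = (1187/π) × 1.000430 = 378.00 W/m².
Daily total = Q̄ × 53.60 h × 3600 s/h = 378.00 × 53.60 × 3600 / 10⁶ = 72.94 MJ/m².

72.9 MJ/m²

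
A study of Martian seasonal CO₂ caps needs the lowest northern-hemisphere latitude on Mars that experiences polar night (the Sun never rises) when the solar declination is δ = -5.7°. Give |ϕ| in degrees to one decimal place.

|ϕ| = 84.3°

Polar night requires cos h₀ = −tan ϕ tan δ ≥ 1, i.e. tan ϕ tan δ ≤ −1.
The boundary is |tan ϕ| · |tan δ| = 1, so |ϕ| = 90° − |δ| = 90° − 5.7° = 84.3° in the northern hemisphere.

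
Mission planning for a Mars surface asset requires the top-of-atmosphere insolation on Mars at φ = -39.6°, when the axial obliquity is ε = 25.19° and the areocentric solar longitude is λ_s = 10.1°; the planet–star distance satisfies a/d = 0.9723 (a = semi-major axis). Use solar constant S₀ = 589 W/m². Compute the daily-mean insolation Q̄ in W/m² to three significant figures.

Q̄ ≈ 123 W/m²

sin δ = sin 25.19° × sin 10.1° = 0.07464, so δ = +4.281°.
cos H₀ = −tan(-39.6°) tan(+4.281°) = 0.0619, H₀ = 1.5088 rad.
Bracket: H₀ sin φ sin δ + cos φ cos δ sin H₀ = 1.5088×-0.63742×0.07464 + 0.77051×0.99721×0.99808 = -0.071784 + 0.766885 = 0.695101.
Inverse-square distance factor (a/d)² = 0.9723² = 0.945367.
Q̄ = (S₀/π) × 0.945367 × [bracket] = (589/π) × 0.945367 × 0.695101 = 123.2 W/m².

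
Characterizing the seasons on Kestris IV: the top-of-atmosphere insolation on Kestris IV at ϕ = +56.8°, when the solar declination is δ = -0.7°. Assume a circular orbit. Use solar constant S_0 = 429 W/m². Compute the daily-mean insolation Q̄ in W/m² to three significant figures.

Q̄ ≈ 72.6 W/m²

cos h₀ = −tan(+56.8°) tan(-0.700°) = 0.0187, h₀ = 1.5521 rad.
Bracket: h₀ sin ϕ sin δ + cos ϕ cos δ sin h₀ = 1.5521×0.83676×-0.01222 + 0.54756×0.99993×0.99983 = -0.015871 + 0.547429 = 0.531558.
Q̄ = (S_0/π) × [bracket] = (429/π) × 0.531558 = 72.59 W/m².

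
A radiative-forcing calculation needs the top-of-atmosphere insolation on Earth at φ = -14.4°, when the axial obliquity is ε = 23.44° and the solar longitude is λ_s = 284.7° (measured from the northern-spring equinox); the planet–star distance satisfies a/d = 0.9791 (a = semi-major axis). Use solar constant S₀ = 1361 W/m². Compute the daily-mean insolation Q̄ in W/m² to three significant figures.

Q̄ ≈ 436 W/m²

Solar declination: sin δ = sin ε · sin λ_s = sin 23.44° × sin 284.7° = -0.38477, so δ = -22.629°.
cos H₀ = −tan(-14.4°) tan(-22.629°) = -0.1070, H₀ = 1.6780 rad.
Bracket: H₀ sin φ sin δ + cos φ cos δ sin H₀ = 1.6780×-0.24869×-0.38477 + 0.96858×0.92301×0.99426 = 0.160565 + 0.888877 = 1.049442.
Inverse-square distance factor (a/d)² = 0.9791² = 0.958637.
Q̄ = (S₀/π) × 0.958637 × [bracket] = (1361/π) × 0.958637 × 1.049442 = 435.8 W/m².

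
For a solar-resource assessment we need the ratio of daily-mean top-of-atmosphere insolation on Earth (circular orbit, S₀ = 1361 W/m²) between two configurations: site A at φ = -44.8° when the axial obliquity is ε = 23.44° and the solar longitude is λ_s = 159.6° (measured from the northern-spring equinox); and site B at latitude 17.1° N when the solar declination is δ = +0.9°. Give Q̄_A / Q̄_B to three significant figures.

Q̄_A / Q̄_B ≈ 0.577

— Configuration A (φ=-44.8°):
Solar declination: sin δ = sin ε · sin λ_s = sin 23.44° × sin 159.6° = 0.13866, so δ = +7.970°.
cos H₀ = −tan(-44.8°) tan(+7.970°) = 0.1390, H₀ = 1.4313 rad.
Bracket: H₀ sin φ sin δ + cos φ cos δ sin H₀ = 1.4313×-0.70463×0.13866 + 0.70957×0.99034×0.99029 = -0.139844 + 0.695892 = 0.556048.
Q̄ = (S₀/π) × [bracket] = (1361/π) × 0.556048 = 240.89 W/m².
— Configuration B (φ=+17.1°):
cos H₀ = −tan(+17.1°) tan(+0.900°) = -0.0048, H₀ = 1.5756 rad.
Bracket: H₀ sin φ sin δ + cos φ cos δ sin H₀ = 1.5756×0.29404×0.01571 + 0.95579×0.99988×0.99999 = 0.007278 + 0.955666 = 0.962944.
Q̄ = (S₀/π) × [bracket] = (1361/π) × 0.962944 = 417.17 W/m².
Ratio Q̄_A / Q̄_B = 240.89 / 417.17 = 0.5774.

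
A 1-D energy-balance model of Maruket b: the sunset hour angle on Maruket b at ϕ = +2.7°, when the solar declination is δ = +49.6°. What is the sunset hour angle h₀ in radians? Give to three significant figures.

h₀ = 1.63 rad

cos h₀ = −tan ϕ · tan δ = −tan(+2.7°) × tan(+49.600°) = -0.0554, so h₀ = 1.6262 rad = 93.18°.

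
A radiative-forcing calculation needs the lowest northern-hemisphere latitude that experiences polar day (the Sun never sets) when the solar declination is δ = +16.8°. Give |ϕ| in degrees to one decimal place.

|ϕ| = 73.2°

Polar day requires cos h₀ = −tan ϕ tan δ ≤ −1, i.e. tan ϕ tan δ ≥ 1.
The boundary is |tan ϕ| · |tan δ| = 1, so |ϕ| = 90° − |δ| = 90° − 16.8° = 73.2° in the northern hemisphere.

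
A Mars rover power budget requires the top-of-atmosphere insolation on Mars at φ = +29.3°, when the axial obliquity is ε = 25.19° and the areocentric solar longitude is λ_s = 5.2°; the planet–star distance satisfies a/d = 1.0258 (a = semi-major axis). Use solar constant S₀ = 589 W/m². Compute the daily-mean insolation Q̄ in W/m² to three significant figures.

Q̄ ≈ 178 W/m²

sin δ = sin 25.19° × sin 5.2° = 0.03858, so δ = +2.211°.
cos H₀ = −tan(+29.3°) tan(+2.211°) = -0.0217, H₀ = 1.5925 rad.
Bracket: H₀ sin φ sin δ + cos φ cos δ sin H₀ = 1.5925×0.48938×0.03858 + 0.87207×0.99926×0.99977 = 0.030067 + 0.871224 = 0.901291.
Inverse-square distance factor (a/d)² = 1.0258² = 1.052266.
Q̄ = (S₀/π) × 1.052266 × [bracket] = (589/π) × 1.052266 × 0.901291 = 177.8 W/m².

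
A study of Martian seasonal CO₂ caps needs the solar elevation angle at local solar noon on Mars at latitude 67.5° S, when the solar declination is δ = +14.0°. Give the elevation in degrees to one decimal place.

At local noon the hour angle is zero, so the zenith angle equals |ϕ − δ| = |-67.5° − (+14.000°)| = 81.500°.
Elevation = 90° − 81.500° = 8.5°.

8.5°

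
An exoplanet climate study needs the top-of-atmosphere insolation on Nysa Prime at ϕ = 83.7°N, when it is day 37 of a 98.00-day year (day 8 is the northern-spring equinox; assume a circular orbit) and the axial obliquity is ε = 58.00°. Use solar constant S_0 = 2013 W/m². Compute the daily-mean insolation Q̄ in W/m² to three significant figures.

Q̄ ≈ 1.63e+03 W/m²

Solar longitude: L_s = 360° × (37 − 8)/98.00 = 106.531°.
sin δ = sin 58.00° × sin 106.531° = 0.81300, so δ = +54.390°.
cos h₀ = −tan(+83.7°) tan(+54.390°) = -12.6471 ≤ −1 ⇒ polar day, h₀ = π.
Bracket: h₀ sin ϕ sin δ + cos ϕ cos δ sin h₀ = 3.1416×0.99396×0.81300 + 0.10973×0.58227×0.00000 = 2.538694 + 0.000000 = 2.538694.
Q̄ = (S_0/π) × [bracket] = (2013/π) × 2.538694 = 1627 W/m².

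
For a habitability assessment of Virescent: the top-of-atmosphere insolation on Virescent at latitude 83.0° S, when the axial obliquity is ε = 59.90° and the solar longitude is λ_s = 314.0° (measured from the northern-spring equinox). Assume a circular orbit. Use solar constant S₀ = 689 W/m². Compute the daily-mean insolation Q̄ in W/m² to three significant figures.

Solar declination: sin δ = sin ε · sin λ_s = sin 59.90° × sin 314.0° = -0.62234, so δ = -38.487°.
cos H₀ = −tan(-83.0°) tan(-38.487°) = -6.4753 ≤ −1 ⇒ polar day, H₀ = π.
Bracket: H₀ sin φ sin δ + cos φ cos δ sin H₀ = 3.1416×-0.99255×-0.62234 + 0.12187×0.78275×0.00000 = 1.940578 + 0.000000 = 1.940578.
Q̄ = (S₀/π) × [bracket] = (689/π) × 1.940578 = 425.6 W/m².

Q̄ ≈ 426 W/m²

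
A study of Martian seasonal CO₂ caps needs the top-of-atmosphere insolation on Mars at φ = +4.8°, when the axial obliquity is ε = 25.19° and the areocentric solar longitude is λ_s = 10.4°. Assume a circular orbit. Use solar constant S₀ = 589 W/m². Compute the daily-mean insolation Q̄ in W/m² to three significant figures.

Q̄ ≈ 188 W/m²

sin δ = sin 25.19° × sin 10.4° = 0.07683, so δ = +4.407°.
cos H₀ = −tan(+4.8°) tan(+4.407°) = -0.0065, H₀ = 1.5773 rad.
Bracket: H₀ sin φ sin δ + cos φ cos δ sin H₀ = 1.5773×0.08368×0.07683 + 0.99649×0.99704×0.99998 = 0.010141 + 0.993521 = 1.003662.
Q̄ = (S₀/π) × [bracket] = (589/π) × 1.003662 = 188.2 W/m².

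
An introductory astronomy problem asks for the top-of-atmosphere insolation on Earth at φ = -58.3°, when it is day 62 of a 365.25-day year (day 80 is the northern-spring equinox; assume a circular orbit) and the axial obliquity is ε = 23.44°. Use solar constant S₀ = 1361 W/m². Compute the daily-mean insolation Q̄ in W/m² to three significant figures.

Solar longitude: λ_s = 360° × (62 − 80)/365.25 = -17.741°, i.e. -17.741° + 360° = 342.259°.
sin δ = sin 23.44° × sin 342.259° = -0.12121, so δ = -6.962°.
cos H₀ = −tan(-58.3°) tan(-6.962°) = -0.1977, H₀ = 1.7698 rad.
Bracket: H₀ sin φ sin δ + cos φ cos δ sin H₀ = 1.7698×-0.85081×-0.12121 + 0.52547×0.99263×0.98026 = 0.182514 + 0.511301 = 0.693815.
Q̄ = (S₀/π) × [bracket] = (1361/π) × 0.693815 = 300.6 W/m².

Q̄ ≈ 301 W/m²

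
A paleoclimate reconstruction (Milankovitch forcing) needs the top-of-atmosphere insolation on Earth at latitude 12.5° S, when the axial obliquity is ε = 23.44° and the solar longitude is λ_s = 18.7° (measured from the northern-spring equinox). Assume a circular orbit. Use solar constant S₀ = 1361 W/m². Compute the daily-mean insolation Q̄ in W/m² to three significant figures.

Q̄ ≈ 401 W/m²

Solar declination: sin δ = sin ε · sin λ_s = sin 23.44° × sin 18.7° = 0.12754, so δ = +7.327°.
cos H₀ = −tan(-12.5°) tan(+7.327°) = 0.0285, H₀ = 1.5423 rad.
Bracket: H₀ sin φ sin δ + cos φ cos δ sin H₀ = 1.5423×-0.21644×0.12754 + 0.97630×0.99183×0.99959 = -0.042575 + 0.967927 = 0.925352.
Q̄ = (S₀/π) × [bracket] = (1361/π) × 0.925352 = 400.9 W/m².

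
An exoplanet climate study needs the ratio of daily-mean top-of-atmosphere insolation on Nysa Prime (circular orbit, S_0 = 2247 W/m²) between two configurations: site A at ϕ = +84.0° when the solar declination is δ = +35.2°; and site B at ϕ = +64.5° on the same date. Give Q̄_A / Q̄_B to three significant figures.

Q̄_A / Q̄_B ≈ 1.10

— Configuration A (ϕ=+84.0°):
cos h₀ = −tan(+84.0°) tan(+35.200°) = -6.7116 ≤ −1 ⇒ polar day, h₀ = π.
Bracket: h₀ sin ϕ sin δ + cos ϕ cos δ sin h₀ = 3.1416×0.99452×0.57643 + 0.10453×0.81714×0.00000 = 1.800989 + 0.000000 = 1.800989.
Q̄ = (S_0/π) × [bracket] = (2247/π) × 1.800989 = 1288.1 W/m².
— Configuration B (ϕ=+64.5°):
cos h₀ = −tan(+64.5°) tan(+35.200°) = -1.4789 ≤ −1 ⇒ polar day, h₀ = π.
Bracket: h₀ sin ϕ sin δ + cos ϕ cos δ sin h₀ = 3.1416×0.90259×0.57643 + 0.43051×0.81714×0.00000 = 1.634512 + 0.000000 = 1.634512.
Q̄ = (S_0/π) × [bracket] = (2247/π) × 1.634512 = 1169.1 W/m².
Ratio Q̄_A / Q̄_B = 1288.1 / 1169.1 = 1.102.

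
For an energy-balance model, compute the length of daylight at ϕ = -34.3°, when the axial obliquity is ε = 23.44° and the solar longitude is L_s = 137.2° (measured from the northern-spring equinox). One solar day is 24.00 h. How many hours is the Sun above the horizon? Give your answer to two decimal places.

10.53 h

Solar declination: sin δ = sin ε · sin L_s = sin 23.44° × sin 137.2° = 0.27027, so δ = +15.681°.
cos h₀ = −tan ϕ · tan δ = −tan(-34.3°) × tan(+15.681°) = 0.1915, so h₀ = 1.3781 rad = 78.96°.
Daylight = 2h₀/(2π) × 24.00 h = (1.3781/π) × 24.00 = 10.53 h.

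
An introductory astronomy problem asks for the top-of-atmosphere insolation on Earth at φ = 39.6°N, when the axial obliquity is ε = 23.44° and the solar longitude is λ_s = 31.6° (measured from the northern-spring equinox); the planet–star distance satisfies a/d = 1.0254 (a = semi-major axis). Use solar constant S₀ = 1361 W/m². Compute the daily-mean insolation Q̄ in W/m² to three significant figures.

Solar declination: sin δ = sin ε · sin λ_s = sin 23.44° × sin 31.6° = 0.20844, so δ = +12.031°.
cos H₀ = −tan(+39.6°) tan(+12.031°) = -0.1763, H₀ = 1.7480 rad.
Bracket: H₀ sin φ sin δ + cos φ cos δ sin H₀ = 1.7480×0.63742×0.20844 + 0.77051×0.97804×0.98434 = 0.232246 + 0.741788 = 0.974034.
Inverse-square distance factor (a/d)² = 1.0254² = 1.051445.
Q̄ = (S₀/π) × 1.051445 × [bracket] = (1361/π) × 1.051445 × 0.974034 = 443.7 W/m².

Q̄ ≈ 444 W/m²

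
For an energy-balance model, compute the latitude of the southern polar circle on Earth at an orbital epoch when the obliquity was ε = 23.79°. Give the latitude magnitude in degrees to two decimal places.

66.21°

The polar circle is the lowest latitude that experiences at least one full rotation of continuous darkness at the northern-summer solstice; it lies at |φ| = 90° − ε = 90° − 23.79° = 66.21°.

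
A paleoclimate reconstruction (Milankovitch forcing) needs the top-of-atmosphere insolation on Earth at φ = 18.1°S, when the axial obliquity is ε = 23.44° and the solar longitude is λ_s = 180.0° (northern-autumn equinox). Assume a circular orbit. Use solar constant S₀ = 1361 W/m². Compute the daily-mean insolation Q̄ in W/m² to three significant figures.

Q̄ ≈ 412 W/m²

Solar declination: sin δ = sin ε · sin λ_s = sin 23.44° × sin 180.0° = 0.00000, so δ = +0.000°.
cos H₀ = −tan(-18.1°) tan(+0.000°) = 0.0000, H₀ = 1.5708 rad.
Bracket: H₀ sin φ sin δ + cos φ cos δ sin H₀ = 1.5708×-0.31068×0.00000 + 0.95052×1.00000×1.00000 = -0.000000 + 0.950520 = 0.950520.
Q̄ = (S₀/π) × [bracket] = (1361/π) × 0.950520 = 411.8 W/m².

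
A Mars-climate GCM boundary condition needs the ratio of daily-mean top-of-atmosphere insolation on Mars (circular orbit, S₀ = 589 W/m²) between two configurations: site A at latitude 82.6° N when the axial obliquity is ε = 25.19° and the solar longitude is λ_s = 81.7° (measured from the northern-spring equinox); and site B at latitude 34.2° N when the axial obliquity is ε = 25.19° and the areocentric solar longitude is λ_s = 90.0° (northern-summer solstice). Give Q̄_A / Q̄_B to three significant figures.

— Configuration A (φ=+82.6°):
Solar declination: sin δ = sin ε · sin λ_s = sin 25.19° × sin 81.7° = 0.42116, so δ = +24.908°.
cos H₀ = −tan(+82.6°) tan(+24.908°) = -3.5753 ≤ −1 ⇒ polar day, H₀ = π.
Bracket: H₀ sin φ sin δ + cos φ cos δ sin H₀ = 3.1416×0.99167×0.42116 + 0.12880×0.90698×0.00000 = 1.312095 + 0.000000 = 1.312095.
Q̄ = (S₀/π) × [bracket] = (589/π) × 1.312095 = 246.00 W/m².
— Configuration B (φ=+34.2°):
sin δ = sin 25.19° × sin 90.0° = 0.42562, so δ = +25.190°.
cos H₀ = −tan(+34.2°) tan(+25.190°) = -0.3197, H₀ = 1.8962 rad.
Bracket: H₀ sin φ sin δ + cos φ cos δ sin H₀ = 1.8962×0.56208×0.42562 + 0.82708×0.90490×0.94754 = 0.453633 + 0.709162 = 1.162795.
Q̄ = (S₀/π) × [bracket] = (589/π) × 1.162795 = 218.01 W/m².
Ratio Q̄_A / Q̄_B = 246.00 / 218.01 = 1.128.

Q̄_A / Q̄_B ≈ 1.13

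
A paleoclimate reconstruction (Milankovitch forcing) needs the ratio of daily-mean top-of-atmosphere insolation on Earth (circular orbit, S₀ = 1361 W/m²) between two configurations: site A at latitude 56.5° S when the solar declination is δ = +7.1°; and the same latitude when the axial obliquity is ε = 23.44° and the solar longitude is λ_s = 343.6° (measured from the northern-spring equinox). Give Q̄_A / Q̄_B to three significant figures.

— Configuration A (φ=-56.5°):
cos H₀ = −tan(-56.5°) tan(+7.100°) = 0.1882, H₀ = 1.3815 rad.
Bracket: H₀ sin φ sin δ + cos φ cos δ sin H₀ = 1.3815×-0.83389×0.12360 + 0.55194×0.99233×0.98213 = -0.142390 + 0.537919 = 0.395529.
Q̄ = (S₀/π) × [bracket] = (1361/π) × 0.395529 = 171.35 W/m².
— Configuration B (φ=-56.5°):
Solar declination: sin δ = sin ε · sin λ_s = sin 23.44° × sin 343.6° = -0.11231, so δ = -6.449°.
cos H₀ = −tan(-56.5°) tan(-6.449°) = -0.1708, H₀ = 1.7424 rad.
Bracket: H₀ sin φ sin δ + cos φ cos δ sin H₀ = 1.7424×-0.83389×-0.11231 + 0.55194×0.99367×0.98531 = 0.163183 + 0.540390 = 0.703573.
Q̄ = (S₀/π) × [bracket] = (1361/π) × 0.703573 = 304.80 W/m².
Ratio Q̄_A / Q̄_B = 171.35 / 304.80 = 0.5622.

Q̄_A / Q̄_B ≈ 0.562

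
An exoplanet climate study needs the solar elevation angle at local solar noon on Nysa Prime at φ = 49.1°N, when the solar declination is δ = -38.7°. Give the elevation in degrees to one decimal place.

At local noon the hour angle is zero, so the zenith angle equals |φ − δ| = |+49.1° − (-38.700°)| = 87.800°.
Elevation = 90° − 87.800° = 2.2°.

2.2°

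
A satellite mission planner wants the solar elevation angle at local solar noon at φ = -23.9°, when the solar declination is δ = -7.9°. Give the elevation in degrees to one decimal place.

74.0°

At local noon the hour angle is zero, so the zenith angle equals |φ − δ| = |-23.9° − (-7.900°)| = 16.000°.
Elevation = 90° − 16.000° = 74.0°.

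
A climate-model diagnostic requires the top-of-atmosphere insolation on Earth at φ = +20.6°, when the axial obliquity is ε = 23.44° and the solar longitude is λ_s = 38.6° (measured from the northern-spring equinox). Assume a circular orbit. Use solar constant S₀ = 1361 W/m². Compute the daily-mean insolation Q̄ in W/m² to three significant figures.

Solar declination: sin δ = sin ε · sin λ_s = sin 23.44° × sin 38.6° = 0.24817, so δ = +14.369°.
cos H₀ = −tan(+20.6°) tan(+14.369°) = -0.0963, H₀ = 1.6672 rad.
Bracket: H₀ sin φ sin δ + cos φ cos δ sin H₀ = 1.6672×0.35184×0.24817 + 0.93606×0.96872×0.99535 = 0.145573 + 0.902564 = 1.048137.
Q̄ = (S₀/π) × [bracket] = (1361/π) × 1.048137 = 454.1 W/m².

Q̄ ≈ 454 W/m²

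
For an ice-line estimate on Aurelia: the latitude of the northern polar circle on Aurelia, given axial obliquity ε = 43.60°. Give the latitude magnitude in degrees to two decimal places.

46.40°

The polar circle is the lowest latitude that experiences at least one full rotation of continuous daylight at the northern-summer solstice; it lies at |ϕ| = 90° − ε = 90° − 43.60° = 46.40°.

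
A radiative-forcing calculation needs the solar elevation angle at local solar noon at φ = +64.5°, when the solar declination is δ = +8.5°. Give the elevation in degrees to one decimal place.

34.0°

At local noon the hour angle is zero, so the zenith angle equals |φ − δ| = |+64.5° − (+8.500°)| = 56.000°.
Elevation = 90° − 56.000° = 34.0°.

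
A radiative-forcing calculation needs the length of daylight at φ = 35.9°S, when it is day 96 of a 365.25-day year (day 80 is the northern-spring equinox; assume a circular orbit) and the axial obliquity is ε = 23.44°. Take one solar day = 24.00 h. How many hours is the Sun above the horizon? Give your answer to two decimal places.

11.40 h

Solar longitude: λ_s = 360° × (96 − 80)/365.25 = 15.770°.
sin δ = sin 23.44° × sin 15.770° = 0.10811, so δ = +6.206°.
cos H₀ = −tan φ · tan δ = −tan(-35.9°) × tan(+6.206°) = 0.0787, so H₀ = 1.4920 rad = 85.49°.
Daylight = 2H₀/(2π) × 24.00 h = (1.4920/π) × 24.00 = 11.40 h.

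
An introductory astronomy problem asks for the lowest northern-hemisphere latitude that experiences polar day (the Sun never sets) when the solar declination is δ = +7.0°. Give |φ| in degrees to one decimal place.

Polar day requires cos H₀ = −tan φ tan δ ≤ −1, i.e. tan φ tan δ ≥ 1.
The boundary is |tan φ| · |tan δ| = 1, so |φ| = 90° − |δ| = 90° − 7.0° = 83.0° in the northern hemisphere.

|φ| = 83.0°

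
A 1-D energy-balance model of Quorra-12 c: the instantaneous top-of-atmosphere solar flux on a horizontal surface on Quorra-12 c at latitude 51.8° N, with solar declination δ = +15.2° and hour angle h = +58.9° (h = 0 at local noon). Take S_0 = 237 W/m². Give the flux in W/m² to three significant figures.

cos θ_z = sin ϕ sin δ + cos ϕ cos δ cos h = 0.206043 + 0.308254 = 0.514297.
Flux = S_0 · cos θ_z = 237 × 0.514297 = 121.9 W/m².

122 W/m²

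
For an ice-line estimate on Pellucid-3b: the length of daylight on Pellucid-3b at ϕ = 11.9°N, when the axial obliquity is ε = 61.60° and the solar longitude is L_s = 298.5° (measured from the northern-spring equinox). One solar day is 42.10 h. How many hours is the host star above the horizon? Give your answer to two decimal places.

17.57 h

Solar declination: sin δ = sin ε · sin L_s = sin 61.60° × sin 298.5° = -0.77305, so δ = -50.629°.
cos h₀ = −tan ϕ · tan δ = −tan(+11.9°) × tan(-50.629°) = 0.2568, so h₀ = 1.3111 rad = 75.12°.
Daylight = 2h₀/(2π) × 42.10 h = (1.3111/π) × 42.10 = 17.57 h.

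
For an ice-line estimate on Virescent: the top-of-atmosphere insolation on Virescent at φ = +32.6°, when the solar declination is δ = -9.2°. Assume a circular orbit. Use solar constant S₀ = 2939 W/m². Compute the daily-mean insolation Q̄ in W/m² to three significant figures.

Q̄ ≈ 656 W/m²

cos H₀ = −tan(+32.6°) tan(-9.200°) = 0.1036, H₀ = 1.4670 rad.
Bracket: H₀ sin φ sin δ + cos φ cos δ sin H₀ = 1.4670×0.53877×-0.15988 + 0.84245×0.98714×0.99462 = -0.126365 + 0.827142 = 0.700777.
Q̄ = (S₀/π) × [bracket] = (2939/π) × 0.700777 = 655.6 W/m².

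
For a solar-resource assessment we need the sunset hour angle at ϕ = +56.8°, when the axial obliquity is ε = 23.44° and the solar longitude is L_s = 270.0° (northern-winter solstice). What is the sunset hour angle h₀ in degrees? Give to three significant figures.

h₀ = 48.5°

Solar declination: sin δ = sin ε · sin L_s = sin 23.44° × sin 270.0° = -0.39779, so δ = -23.440°.
cos h₀ = −tan ϕ · tan δ = −tan(+56.8°) × tan(-23.440°) = 0.6626, so h₀ = 0.8466 rad = 48.50°.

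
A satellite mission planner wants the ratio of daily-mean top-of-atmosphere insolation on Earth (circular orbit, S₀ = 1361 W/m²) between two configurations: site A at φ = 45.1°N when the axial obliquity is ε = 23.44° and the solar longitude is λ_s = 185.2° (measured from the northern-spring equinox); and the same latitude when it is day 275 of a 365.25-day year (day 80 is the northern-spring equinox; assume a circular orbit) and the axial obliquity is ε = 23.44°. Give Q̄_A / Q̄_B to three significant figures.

Q̄_A / Q̄_B ≈ 1.09

— Configuration A (φ=+45.1°):
Solar declination: sin δ = sin ε · sin λ_s = sin 23.44° × sin 185.2° = -0.03605, so δ = -2.066°.
cos H₀ = −tan(+45.1°) tan(-2.066°) = 0.0362, H₀ = 1.5346 rad.
Bracket: H₀ sin φ sin δ + cos φ cos δ sin H₀ = 1.5346×0.70834×-0.03605 + 0.70587×0.99935×0.99934 = -0.039187 + 0.704946 = 0.665759.
Q̄ = (S₀/π) × [bracket] = (1361/π) × 0.665759 = 288.42 W/m².
— Configuration B (φ=+45.1°):
Solar longitude: λ_s = 360° × (275 − 80)/365.25 = 192.197°.
sin δ = sin 23.44° × sin 192.197° = -0.08404, so δ = -4.821°.
cos H₀ = −tan(+45.1°) tan(-4.821°) = 0.0846, H₀ = 1.4861 rad.
Bracket: H₀ sin φ sin δ + cos φ cos δ sin H₀ = 1.4861×0.70834×-0.08404 + 0.70587×0.99646×0.99641 = -0.088466 + 0.700846 = 0.612380.
Q̄ = (S₀/π) × [bracket] = (1361/π) × 0.612380 = 265.30 W/m².
Ratio Q̄_A / Q̄_B = 288.42 / 265.30 = 1.087.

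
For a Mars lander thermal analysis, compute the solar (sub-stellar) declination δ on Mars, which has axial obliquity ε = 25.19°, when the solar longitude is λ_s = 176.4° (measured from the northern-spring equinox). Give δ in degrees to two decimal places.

sin δ = sin ε · sin λ_s = sin 25.19° × sin 176.4° = 0.026725.
δ = arcsin(0.026725) = +1.53°.

δ = +1.53°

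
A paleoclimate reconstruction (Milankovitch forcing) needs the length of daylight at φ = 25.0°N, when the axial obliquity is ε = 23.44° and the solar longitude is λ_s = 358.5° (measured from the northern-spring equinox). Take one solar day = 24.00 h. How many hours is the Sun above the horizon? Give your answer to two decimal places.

Solar declination: sin δ = sin ε · sin λ_s = sin 23.44° × sin 358.5° = -0.01041, so δ = -0.597°.
cos H₀ = −tan φ · tan δ = −tan(+25.0°) × tan(-0.597°) = 0.0049, so H₀ = 1.5659 rad = 89.72°.
Daylight = 2H₀/(2π) × 24.00 h = (1.5659/π) × 24.00 = 11.96 h.

11.96 h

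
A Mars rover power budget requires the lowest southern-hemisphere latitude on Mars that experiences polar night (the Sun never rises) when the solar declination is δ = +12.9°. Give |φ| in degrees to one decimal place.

|φ| = 77.1°

Polar night requires cos H₀ = −tan φ tan δ ≥ 1, i.e. tan φ tan δ ≤ −1.
The boundary is |tan φ| · |tan δ| = 1, so |φ| = 90° − |δ| = 90° − 12.9° = 77.1° in the southern hemisphere.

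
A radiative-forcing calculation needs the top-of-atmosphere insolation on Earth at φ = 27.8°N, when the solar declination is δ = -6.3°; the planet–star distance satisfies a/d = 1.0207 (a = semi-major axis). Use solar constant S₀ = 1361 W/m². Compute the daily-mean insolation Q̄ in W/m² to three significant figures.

cos H₀ = −tan(+27.8°) tan(-6.300°) = 0.0582, H₀ = 1.5126 rad.
Bracket: H₀ sin φ sin δ + cos φ cos δ sin H₀ = 1.5126×0.46639×-0.10973 + 0.88458×0.99396×0.99830 = -0.077410 + 0.877742 = 0.800332.
Inverse-square distance factor (a/d)² = 1.0207² = 1.041828.
Q̄ = (S₀/π) × 1.041828 × [bracket] = (1361/π) × 1.041828 × 0.800332 = 361.2 W/m².

Q̄ ≈ 361 W/m²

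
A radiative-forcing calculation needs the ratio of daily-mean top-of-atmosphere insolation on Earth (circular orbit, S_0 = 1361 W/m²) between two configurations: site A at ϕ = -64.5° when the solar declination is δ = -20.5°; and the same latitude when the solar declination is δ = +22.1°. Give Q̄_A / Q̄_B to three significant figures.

Q̄_A / Q̄_B ≈ 47.5

— Configuration A (ϕ=-64.5°):
cos h₀ = −tan(-64.5°) tan(-20.500°) = -0.7839, h₀ = 2.4717 rad.
Bracket: h₀ sin ϕ sin δ + cos ϕ cos δ sin h₀ = 2.4717×-0.90259×-0.35021 + 0.43051×0.93667×0.62093 = 0.781295 + 0.250387 = 1.031682.
Q̄ = (S_0/π) × [bracket] = (1361/π) × 1.031682 = 446.95 W/m².
— Configuration B (ϕ=-64.5°):
cos h₀ = −tan(-64.5°) tan(+22.100°) = 0.8513, h₀ = 0.5523 rad.
Bracket: h₀ sin ϕ sin δ + cos ϕ cos δ sin h₀ = 0.5523×-0.90259×0.37622 + 0.43051×0.92653×0.52465 = -0.187546 + 0.209273 = 0.021727.
Q̄ = (S_0/π) × [bracket] = (1361/π) × 0.021727 = 9.4126 W/m².
Ratio Q̄_A / Q̄_B = 446.95 / 9.4126 = 47.48.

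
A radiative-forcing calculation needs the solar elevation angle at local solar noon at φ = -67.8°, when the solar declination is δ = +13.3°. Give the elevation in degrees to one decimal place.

At local noon the hour angle is zero, so the zenith angle equals |φ − δ| = |-67.8° − (+13.300°)| = 81.100°.
Elevation = 90° − 81.100° = 8.9°.

8.9°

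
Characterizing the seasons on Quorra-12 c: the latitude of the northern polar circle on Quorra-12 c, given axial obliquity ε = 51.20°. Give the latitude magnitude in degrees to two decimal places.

The polar circle is the lowest latitude that experiences at least one full rotation of continuous daylight at the northern-summer solstice; it lies at |φ| = 90° − ε = 90° − 51.20° = 38.80°.

38.80°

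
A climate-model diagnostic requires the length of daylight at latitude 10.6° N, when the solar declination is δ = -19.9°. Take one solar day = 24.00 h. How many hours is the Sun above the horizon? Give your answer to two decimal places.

11.48 h

cos H₀ = −tan φ · tan δ = −tan(+10.6°) × tan(-19.900°) = 0.0677, so H₀ = 1.5030 rad = 86.12°.
Daylight = 2H₀/(2π) × 24.00 h = (1.5030/π) × 24.00 = 11.48 h.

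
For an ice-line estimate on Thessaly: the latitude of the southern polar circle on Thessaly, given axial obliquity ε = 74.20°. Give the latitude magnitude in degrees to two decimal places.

15.80°

The polar circle is the lowest latitude that experiences at least one full rotation of continuous darkness at the northern-summer solstice; it lies at |φ| = 90° − ε = 90° − 74.20° = 15.80°.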